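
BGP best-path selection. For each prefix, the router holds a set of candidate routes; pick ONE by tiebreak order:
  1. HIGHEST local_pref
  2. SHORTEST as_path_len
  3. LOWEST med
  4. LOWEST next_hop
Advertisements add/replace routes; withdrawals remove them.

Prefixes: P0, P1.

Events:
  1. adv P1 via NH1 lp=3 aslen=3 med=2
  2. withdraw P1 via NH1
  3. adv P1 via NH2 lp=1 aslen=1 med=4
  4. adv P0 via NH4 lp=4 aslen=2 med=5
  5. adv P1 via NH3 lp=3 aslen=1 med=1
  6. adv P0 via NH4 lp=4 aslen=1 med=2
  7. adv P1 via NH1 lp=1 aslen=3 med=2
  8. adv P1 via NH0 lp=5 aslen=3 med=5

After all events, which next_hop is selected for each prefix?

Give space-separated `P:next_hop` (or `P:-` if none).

Answer: P0:NH4 P1:NH0

Derivation:
Op 1: best P0=- P1=NH1
Op 2: best P0=- P1=-
Op 3: best P0=- P1=NH2
Op 4: best P0=NH4 P1=NH2
Op 5: best P0=NH4 P1=NH3
Op 6: best P0=NH4 P1=NH3
Op 7: best P0=NH4 P1=NH3
Op 8: best P0=NH4 P1=NH0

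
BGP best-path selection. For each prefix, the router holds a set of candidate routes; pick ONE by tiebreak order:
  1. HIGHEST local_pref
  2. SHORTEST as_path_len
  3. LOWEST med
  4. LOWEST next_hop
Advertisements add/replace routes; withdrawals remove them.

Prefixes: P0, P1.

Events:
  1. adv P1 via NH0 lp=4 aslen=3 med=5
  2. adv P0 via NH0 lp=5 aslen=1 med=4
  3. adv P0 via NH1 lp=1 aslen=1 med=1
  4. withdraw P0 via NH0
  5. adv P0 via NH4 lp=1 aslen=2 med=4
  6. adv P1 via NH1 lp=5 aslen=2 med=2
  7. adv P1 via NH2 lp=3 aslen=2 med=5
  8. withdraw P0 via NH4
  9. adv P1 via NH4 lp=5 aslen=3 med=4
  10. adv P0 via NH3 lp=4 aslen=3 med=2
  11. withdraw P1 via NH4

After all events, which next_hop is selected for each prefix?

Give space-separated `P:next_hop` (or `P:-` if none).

Op 1: best P0=- P1=NH0
Op 2: best P0=NH0 P1=NH0
Op 3: best P0=NH0 P1=NH0
Op 4: best P0=NH1 P1=NH0
Op 5: best P0=NH1 P1=NH0
Op 6: best P0=NH1 P1=NH1
Op 7: best P0=NH1 P1=NH1
Op 8: best P0=NH1 P1=NH1
Op 9: best P0=NH1 P1=NH1
Op 10: best P0=NH3 P1=NH1
Op 11: best P0=NH3 P1=NH1

Answer: P0:NH3 P1:NH1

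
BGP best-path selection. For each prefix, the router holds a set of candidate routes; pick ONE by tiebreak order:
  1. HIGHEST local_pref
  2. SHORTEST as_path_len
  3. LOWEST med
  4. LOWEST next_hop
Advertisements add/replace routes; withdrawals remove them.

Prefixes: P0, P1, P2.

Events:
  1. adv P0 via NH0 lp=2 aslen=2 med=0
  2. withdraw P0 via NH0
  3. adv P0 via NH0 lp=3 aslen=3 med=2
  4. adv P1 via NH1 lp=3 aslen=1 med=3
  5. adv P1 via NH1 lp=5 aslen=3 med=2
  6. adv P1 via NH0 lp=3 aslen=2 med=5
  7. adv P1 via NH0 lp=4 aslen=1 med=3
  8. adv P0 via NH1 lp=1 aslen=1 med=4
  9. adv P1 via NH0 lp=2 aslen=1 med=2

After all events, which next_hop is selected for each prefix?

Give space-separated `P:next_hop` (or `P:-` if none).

Op 1: best P0=NH0 P1=- P2=-
Op 2: best P0=- P1=- P2=-
Op 3: best P0=NH0 P1=- P2=-
Op 4: best P0=NH0 P1=NH1 P2=-
Op 5: best P0=NH0 P1=NH1 P2=-
Op 6: best P0=NH0 P1=NH1 P2=-
Op 7: best P0=NH0 P1=NH1 P2=-
Op 8: best P0=NH0 P1=NH1 P2=-
Op 9: best P0=NH0 P1=NH1 P2=-

Answer: P0:NH0 P1:NH1 P2:-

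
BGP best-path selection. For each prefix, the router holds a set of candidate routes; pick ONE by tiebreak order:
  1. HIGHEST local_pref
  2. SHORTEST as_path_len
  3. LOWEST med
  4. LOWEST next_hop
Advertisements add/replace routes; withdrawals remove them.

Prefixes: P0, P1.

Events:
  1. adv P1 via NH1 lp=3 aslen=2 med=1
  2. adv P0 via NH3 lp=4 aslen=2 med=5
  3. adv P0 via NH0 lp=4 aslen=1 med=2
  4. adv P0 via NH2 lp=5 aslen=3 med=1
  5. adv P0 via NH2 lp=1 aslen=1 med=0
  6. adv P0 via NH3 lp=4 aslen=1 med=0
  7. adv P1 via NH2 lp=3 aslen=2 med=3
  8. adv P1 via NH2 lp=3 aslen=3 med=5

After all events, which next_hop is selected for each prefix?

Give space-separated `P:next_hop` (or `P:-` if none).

Op 1: best P0=- P1=NH1
Op 2: best P0=NH3 P1=NH1
Op 3: best P0=NH0 P1=NH1
Op 4: best P0=NH2 P1=NH1
Op 5: best P0=NH0 P1=NH1
Op 6: best P0=NH3 P1=NH1
Op 7: best P0=NH3 P1=NH1
Op 8: best P0=NH3 P1=NH1

Answer: P0:NH3 P1:NH1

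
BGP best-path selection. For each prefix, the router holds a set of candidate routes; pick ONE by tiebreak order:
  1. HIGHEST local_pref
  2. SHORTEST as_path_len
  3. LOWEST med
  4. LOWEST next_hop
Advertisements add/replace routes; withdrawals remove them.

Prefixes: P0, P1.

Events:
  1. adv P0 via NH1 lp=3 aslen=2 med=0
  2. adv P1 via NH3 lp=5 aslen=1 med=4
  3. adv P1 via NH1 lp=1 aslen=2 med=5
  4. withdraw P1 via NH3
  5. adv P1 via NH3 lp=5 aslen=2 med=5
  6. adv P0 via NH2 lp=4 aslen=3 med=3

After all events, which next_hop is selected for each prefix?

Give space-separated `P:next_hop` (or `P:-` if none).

Op 1: best P0=NH1 P1=-
Op 2: best P0=NH1 P1=NH3
Op 3: best P0=NH1 P1=NH3
Op 4: best P0=NH1 P1=NH1
Op 5: best P0=NH1 P1=NH3
Op 6: best P0=NH2 P1=NH3

Answer: P0:NH2 P1:NH3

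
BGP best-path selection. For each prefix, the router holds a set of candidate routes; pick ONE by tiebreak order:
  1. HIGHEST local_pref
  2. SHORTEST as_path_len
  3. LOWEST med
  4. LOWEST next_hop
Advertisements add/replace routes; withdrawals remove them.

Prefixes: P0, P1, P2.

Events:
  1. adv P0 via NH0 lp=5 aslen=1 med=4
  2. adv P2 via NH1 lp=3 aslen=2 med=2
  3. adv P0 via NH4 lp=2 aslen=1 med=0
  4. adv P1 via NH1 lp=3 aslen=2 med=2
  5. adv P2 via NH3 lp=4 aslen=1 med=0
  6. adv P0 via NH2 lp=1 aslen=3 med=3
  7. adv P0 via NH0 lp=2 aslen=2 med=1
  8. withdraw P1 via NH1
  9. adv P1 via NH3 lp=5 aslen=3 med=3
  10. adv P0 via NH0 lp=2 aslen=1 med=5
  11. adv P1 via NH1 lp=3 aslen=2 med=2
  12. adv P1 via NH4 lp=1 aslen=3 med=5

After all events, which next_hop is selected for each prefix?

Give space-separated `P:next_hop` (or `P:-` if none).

Op 1: best P0=NH0 P1=- P2=-
Op 2: best P0=NH0 P1=- P2=NH1
Op 3: best P0=NH0 P1=- P2=NH1
Op 4: best P0=NH0 P1=NH1 P2=NH1
Op 5: best P0=NH0 P1=NH1 P2=NH3
Op 6: best P0=NH0 P1=NH1 P2=NH3
Op 7: best P0=NH4 P1=NH1 P2=NH3
Op 8: best P0=NH4 P1=- P2=NH3
Op 9: best P0=NH4 P1=NH3 P2=NH3
Op 10: best P0=NH4 P1=NH3 P2=NH3
Op 11: best P0=NH4 P1=NH3 P2=NH3
Op 12: best P0=NH4 P1=NH3 P2=NH3

Answer: P0:NH4 P1:NH3 P2:NH3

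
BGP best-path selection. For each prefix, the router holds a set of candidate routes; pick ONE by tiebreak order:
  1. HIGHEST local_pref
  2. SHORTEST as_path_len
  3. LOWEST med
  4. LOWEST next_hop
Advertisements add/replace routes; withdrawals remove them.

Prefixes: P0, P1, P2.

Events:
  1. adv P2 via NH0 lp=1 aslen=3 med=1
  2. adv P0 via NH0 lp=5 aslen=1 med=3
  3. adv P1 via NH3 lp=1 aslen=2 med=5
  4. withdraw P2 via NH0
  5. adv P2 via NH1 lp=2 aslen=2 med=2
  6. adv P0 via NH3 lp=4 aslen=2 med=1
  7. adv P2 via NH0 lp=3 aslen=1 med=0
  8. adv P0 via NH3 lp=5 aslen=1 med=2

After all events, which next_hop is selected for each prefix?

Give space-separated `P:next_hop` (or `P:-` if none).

Op 1: best P0=- P1=- P2=NH0
Op 2: best P0=NH0 P1=- P2=NH0
Op 3: best P0=NH0 P1=NH3 P2=NH0
Op 4: best P0=NH0 P1=NH3 P2=-
Op 5: best P0=NH0 P1=NH3 P2=NH1
Op 6: best P0=NH0 P1=NH3 P2=NH1
Op 7: best P0=NH0 P1=NH3 P2=NH0
Op 8: best P0=NH3 P1=NH3 P2=NH0

Answer: P0:NH3 P1:NH3 P2:NH0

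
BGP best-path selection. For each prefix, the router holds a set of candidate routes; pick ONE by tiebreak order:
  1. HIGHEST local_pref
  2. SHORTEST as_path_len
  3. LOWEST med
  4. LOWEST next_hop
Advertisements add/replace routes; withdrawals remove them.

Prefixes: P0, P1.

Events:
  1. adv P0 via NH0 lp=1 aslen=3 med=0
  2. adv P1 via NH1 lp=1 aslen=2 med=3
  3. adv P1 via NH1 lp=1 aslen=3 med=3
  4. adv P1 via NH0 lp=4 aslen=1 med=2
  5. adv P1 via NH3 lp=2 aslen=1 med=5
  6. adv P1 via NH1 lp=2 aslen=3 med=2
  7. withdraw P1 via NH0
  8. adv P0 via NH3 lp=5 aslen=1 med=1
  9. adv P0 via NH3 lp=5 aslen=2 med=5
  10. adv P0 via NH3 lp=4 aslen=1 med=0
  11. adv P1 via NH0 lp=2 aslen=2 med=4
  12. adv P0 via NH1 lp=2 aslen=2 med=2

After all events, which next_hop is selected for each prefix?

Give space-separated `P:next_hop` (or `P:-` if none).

Op 1: best P0=NH0 P1=-
Op 2: best P0=NH0 P1=NH1
Op 3: best P0=NH0 P1=NH1
Op 4: best P0=NH0 P1=NH0
Op 5: best P0=NH0 P1=NH0
Op 6: best P0=NH0 P1=NH0
Op 7: best P0=NH0 P1=NH3
Op 8: best P0=NH3 P1=NH3
Op 9: best P0=NH3 P1=NH3
Op 10: best P0=NH3 P1=NH3
Op 11: best P0=NH3 P1=NH3
Op 12: best P0=NH3 P1=NH3

Answer: P0:NH3 P1:NH3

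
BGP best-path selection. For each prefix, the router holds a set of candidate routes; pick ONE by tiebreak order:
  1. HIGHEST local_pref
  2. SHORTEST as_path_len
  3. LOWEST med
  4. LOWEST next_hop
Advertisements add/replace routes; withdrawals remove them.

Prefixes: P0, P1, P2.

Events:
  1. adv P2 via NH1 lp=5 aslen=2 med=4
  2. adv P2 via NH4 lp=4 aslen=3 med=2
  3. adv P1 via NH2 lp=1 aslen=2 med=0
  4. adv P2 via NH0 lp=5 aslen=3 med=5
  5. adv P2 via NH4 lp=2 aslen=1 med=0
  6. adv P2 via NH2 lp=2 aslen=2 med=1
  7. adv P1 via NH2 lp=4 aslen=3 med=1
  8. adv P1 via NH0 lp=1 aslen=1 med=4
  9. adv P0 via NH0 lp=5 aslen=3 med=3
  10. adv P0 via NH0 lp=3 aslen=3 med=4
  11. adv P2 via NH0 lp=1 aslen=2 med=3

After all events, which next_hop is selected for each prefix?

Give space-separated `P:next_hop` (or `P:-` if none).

Op 1: best P0=- P1=- P2=NH1
Op 2: best P0=- P1=- P2=NH1
Op 3: best P0=- P1=NH2 P2=NH1
Op 4: best P0=- P1=NH2 P2=NH1
Op 5: best P0=- P1=NH2 P2=NH1
Op 6: best P0=- P1=NH2 P2=NH1
Op 7: best P0=- P1=NH2 P2=NH1
Op 8: best P0=- P1=NH2 P2=NH1
Op 9: best P0=NH0 P1=NH2 P2=NH1
Op 10: best P0=NH0 P1=NH2 P2=NH1
Op 11: best P0=NH0 P1=NH2 P2=NH1

Answer: P0:NH0 P1:NH2 P2:NH1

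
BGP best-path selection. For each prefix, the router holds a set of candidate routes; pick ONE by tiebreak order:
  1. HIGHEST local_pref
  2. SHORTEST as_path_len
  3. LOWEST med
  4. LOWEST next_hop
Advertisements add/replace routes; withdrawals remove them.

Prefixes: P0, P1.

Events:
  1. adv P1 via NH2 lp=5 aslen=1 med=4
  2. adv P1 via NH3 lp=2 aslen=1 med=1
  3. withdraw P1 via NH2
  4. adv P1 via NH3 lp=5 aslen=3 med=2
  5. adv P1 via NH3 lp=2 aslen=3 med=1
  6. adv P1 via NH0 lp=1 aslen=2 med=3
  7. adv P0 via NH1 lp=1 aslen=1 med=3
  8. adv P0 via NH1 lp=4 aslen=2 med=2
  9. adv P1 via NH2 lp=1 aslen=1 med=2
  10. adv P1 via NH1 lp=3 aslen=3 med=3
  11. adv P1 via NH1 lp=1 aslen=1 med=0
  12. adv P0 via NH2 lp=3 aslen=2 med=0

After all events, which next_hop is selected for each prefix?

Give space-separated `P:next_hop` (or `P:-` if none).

Answer: P0:NH1 P1:NH3

Derivation:
Op 1: best P0=- P1=NH2
Op 2: best P0=- P1=NH2
Op 3: best P0=- P1=NH3
Op 4: best P0=- P1=NH3
Op 5: best P0=- P1=NH3
Op 6: best P0=- P1=NH3
Op 7: best P0=NH1 P1=NH3
Op 8: best P0=NH1 P1=NH3
Op 9: best P0=NH1 P1=NH3
Op 10: best P0=NH1 P1=NH1
Op 11: best P0=NH1 P1=NH3
Op 12: best P0=NH1 P1=NH3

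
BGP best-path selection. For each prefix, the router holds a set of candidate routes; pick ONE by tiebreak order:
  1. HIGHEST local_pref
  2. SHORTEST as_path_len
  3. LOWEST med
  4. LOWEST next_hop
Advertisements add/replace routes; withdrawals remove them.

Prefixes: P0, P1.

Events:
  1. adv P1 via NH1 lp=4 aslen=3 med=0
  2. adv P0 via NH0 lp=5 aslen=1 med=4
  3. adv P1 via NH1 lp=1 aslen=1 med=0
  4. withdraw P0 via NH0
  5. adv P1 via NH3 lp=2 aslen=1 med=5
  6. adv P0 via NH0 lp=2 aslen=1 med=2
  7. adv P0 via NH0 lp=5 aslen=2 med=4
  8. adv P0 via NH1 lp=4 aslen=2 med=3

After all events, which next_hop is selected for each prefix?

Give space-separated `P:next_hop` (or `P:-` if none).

Answer: P0:NH0 P1:NH3

Derivation:
Op 1: best P0=- P1=NH1
Op 2: best P0=NH0 P1=NH1
Op 3: best P0=NH0 P1=NH1
Op 4: best P0=- P1=NH1
Op 5: best P0=- P1=NH3
Op 6: best P0=NH0 P1=NH3
Op 7: best P0=NH0 P1=NH3
Op 8: best P0=NH0 P1=NH3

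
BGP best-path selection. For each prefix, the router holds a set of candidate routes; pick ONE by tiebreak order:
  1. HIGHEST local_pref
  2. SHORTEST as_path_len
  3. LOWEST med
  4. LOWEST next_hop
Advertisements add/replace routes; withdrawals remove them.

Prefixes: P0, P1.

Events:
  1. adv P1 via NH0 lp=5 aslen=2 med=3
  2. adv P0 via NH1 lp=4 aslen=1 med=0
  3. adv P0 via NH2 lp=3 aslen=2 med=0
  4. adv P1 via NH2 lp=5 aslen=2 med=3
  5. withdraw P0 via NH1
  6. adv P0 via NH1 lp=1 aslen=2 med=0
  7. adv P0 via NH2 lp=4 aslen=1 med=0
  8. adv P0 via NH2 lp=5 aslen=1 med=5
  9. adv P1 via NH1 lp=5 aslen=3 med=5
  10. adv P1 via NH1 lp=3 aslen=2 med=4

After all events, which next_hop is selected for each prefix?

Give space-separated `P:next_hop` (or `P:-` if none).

Answer: P0:NH2 P1:NH0

Derivation:
Op 1: best P0=- P1=NH0
Op 2: best P0=NH1 P1=NH0
Op 3: best P0=NH1 P1=NH0
Op 4: best P0=NH1 P1=NH0
Op 5: best P0=NH2 P1=NH0
Op 6: best P0=NH2 P1=NH0
Op 7: best P0=NH2 P1=NH0
Op 8: best P0=NH2 P1=NH0
Op 9: best P0=NH2 P1=NH0
Op 10: best P0=NH2 P1=NH0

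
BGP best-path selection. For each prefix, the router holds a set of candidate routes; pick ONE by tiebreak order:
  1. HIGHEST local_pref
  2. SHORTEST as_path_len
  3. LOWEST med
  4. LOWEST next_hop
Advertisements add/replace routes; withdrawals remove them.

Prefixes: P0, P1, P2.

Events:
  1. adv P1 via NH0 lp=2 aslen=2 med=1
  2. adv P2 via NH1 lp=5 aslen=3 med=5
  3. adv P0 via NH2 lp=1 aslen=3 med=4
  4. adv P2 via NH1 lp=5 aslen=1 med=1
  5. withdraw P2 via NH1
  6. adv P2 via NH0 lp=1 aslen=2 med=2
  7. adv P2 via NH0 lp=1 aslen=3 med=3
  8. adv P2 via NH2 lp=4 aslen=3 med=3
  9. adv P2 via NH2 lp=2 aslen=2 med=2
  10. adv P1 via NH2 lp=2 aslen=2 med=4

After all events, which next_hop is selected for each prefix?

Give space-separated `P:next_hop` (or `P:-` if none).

Op 1: best P0=- P1=NH0 P2=-
Op 2: best P0=- P1=NH0 P2=NH1
Op 3: best P0=NH2 P1=NH0 P2=NH1
Op 4: best P0=NH2 P1=NH0 P2=NH1
Op 5: best P0=NH2 P1=NH0 P2=-
Op 6: best P0=NH2 P1=NH0 P2=NH0
Op 7: best P0=NH2 P1=NH0 P2=NH0
Op 8: best P0=NH2 P1=NH0 P2=NH2
Op 9: best P0=NH2 P1=NH0 P2=NH2
Op 10: best P0=NH2 P1=NH0 P2=NH2

Answer: P0:NH2 P1:NH0 P2:NH2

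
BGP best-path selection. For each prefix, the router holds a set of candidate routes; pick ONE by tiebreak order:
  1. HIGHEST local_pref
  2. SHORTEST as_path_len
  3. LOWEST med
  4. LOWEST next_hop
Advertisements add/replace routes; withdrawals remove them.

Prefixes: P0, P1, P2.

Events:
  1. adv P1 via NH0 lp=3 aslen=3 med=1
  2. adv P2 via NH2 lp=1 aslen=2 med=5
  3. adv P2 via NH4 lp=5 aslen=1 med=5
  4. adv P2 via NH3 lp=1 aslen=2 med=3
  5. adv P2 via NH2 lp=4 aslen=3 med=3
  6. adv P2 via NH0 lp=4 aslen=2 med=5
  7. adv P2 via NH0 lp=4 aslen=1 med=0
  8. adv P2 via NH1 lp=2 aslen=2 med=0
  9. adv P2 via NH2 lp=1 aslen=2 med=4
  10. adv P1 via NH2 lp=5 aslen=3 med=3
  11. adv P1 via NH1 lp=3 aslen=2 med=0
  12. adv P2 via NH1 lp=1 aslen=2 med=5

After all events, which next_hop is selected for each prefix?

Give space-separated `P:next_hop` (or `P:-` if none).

Op 1: best P0=- P1=NH0 P2=-
Op 2: best P0=- P1=NH0 P2=NH2
Op 3: best P0=- P1=NH0 P2=NH4
Op 4: best P0=- P1=NH0 P2=NH4
Op 5: best P0=- P1=NH0 P2=NH4
Op 6: best P0=- P1=NH0 P2=NH4
Op 7: best P0=- P1=NH0 P2=NH4
Op 8: best P0=- P1=NH0 P2=NH4
Op 9: best P0=- P1=NH0 P2=NH4
Op 10: best P0=- P1=NH2 P2=NH4
Op 11: best P0=- P1=NH2 P2=NH4
Op 12: best P0=- P1=NH2 P2=NH4

Answer: P0:- P1:NH2 P2:NH4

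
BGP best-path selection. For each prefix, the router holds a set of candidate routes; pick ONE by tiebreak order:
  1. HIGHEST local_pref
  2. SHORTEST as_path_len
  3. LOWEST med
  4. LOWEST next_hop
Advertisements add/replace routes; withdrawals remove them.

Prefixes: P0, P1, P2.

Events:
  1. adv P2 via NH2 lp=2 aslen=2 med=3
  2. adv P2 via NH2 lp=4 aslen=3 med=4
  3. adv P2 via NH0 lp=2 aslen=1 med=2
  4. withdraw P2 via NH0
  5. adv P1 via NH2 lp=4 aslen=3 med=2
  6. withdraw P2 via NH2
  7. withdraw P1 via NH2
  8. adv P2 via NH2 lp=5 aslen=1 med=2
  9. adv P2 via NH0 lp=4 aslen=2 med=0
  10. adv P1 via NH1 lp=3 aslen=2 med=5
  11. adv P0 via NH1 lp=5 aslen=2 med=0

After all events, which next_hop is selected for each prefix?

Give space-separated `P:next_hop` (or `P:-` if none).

Answer: P0:NH1 P1:NH1 P2:NH2

Derivation:
Op 1: best P0=- P1=- P2=NH2
Op 2: best P0=- P1=- P2=NH2
Op 3: best P0=- P1=- P2=NH2
Op 4: best P0=- P1=- P2=NH2
Op 5: best P0=- P1=NH2 P2=NH2
Op 6: best P0=- P1=NH2 P2=-
Op 7: best P0=- P1=- P2=-
Op 8: best P0=- P1=- P2=NH2
Op 9: best P0=- P1=- P2=NH2
Op 10: best P0=- P1=NH1 P2=NH2
Op 11: best P0=NH1 P1=NH1 P2=NH2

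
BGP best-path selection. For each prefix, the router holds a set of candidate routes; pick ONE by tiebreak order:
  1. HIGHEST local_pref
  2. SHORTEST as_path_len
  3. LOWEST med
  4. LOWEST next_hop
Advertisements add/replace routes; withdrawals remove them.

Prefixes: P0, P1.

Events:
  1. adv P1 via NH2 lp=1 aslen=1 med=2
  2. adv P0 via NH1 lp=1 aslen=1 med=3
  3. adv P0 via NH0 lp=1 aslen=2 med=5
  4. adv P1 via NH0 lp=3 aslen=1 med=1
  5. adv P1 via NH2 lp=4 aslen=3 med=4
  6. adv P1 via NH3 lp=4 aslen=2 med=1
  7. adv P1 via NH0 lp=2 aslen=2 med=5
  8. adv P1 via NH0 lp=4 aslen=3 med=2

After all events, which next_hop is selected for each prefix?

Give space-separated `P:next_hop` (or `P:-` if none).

Answer: P0:NH1 P1:NH3

Derivation:
Op 1: best P0=- P1=NH2
Op 2: best P0=NH1 P1=NH2
Op 3: best P0=NH1 P1=NH2
Op 4: best P0=NH1 P1=NH0
Op 5: best P0=NH1 P1=NH2
Op 6: best P0=NH1 P1=NH3
Op 7: best P0=NH1 P1=NH3
Op 8: best P0=NH1 P1=NH3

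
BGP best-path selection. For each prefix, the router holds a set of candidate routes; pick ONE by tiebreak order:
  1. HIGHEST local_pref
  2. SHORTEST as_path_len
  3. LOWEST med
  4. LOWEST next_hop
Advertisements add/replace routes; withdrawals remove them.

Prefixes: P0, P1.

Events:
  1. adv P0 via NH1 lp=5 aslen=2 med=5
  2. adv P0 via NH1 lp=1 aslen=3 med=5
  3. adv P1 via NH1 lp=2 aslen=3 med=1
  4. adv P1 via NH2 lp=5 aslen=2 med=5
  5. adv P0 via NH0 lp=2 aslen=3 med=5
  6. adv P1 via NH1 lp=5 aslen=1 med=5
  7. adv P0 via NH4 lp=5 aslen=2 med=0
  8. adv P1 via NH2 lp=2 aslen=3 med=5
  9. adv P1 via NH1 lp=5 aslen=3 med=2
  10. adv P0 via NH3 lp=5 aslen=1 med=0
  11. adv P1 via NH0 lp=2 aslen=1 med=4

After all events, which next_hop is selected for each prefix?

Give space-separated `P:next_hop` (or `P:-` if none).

Answer: P0:NH3 P1:NH1

Derivation:
Op 1: best P0=NH1 P1=-
Op 2: best P0=NH1 P1=-
Op 3: best P0=NH1 P1=NH1
Op 4: best P0=NH1 P1=NH2
Op 5: best P0=NH0 P1=NH2
Op 6: best P0=NH0 P1=NH1
Op 7: best P0=NH4 P1=NH1
Op 8: best P0=NH4 P1=NH1
Op 9: best P0=NH4 P1=NH1
Op 10: best P0=NH3 P1=NH1
Op 11: best P0=NH3 P1=NH1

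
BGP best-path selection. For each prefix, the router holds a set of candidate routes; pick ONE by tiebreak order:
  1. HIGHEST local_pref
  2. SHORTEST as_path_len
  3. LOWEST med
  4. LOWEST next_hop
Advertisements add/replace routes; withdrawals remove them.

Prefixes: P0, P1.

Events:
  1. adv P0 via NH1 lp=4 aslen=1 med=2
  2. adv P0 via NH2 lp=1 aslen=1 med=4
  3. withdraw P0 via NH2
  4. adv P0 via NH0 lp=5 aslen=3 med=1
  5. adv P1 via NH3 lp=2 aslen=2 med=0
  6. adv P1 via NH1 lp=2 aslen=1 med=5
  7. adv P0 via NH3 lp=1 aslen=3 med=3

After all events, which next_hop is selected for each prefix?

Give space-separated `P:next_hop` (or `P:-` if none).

Answer: P0:NH0 P1:NH1

Derivation:
Op 1: best P0=NH1 P1=-
Op 2: best P0=NH1 P1=-
Op 3: best P0=NH1 P1=-
Op 4: best P0=NH0 P1=-
Op 5: best P0=NH0 P1=NH3
Op 6: best P0=NH0 P1=NH1
Op 7: best P0=NH0 P1=NH1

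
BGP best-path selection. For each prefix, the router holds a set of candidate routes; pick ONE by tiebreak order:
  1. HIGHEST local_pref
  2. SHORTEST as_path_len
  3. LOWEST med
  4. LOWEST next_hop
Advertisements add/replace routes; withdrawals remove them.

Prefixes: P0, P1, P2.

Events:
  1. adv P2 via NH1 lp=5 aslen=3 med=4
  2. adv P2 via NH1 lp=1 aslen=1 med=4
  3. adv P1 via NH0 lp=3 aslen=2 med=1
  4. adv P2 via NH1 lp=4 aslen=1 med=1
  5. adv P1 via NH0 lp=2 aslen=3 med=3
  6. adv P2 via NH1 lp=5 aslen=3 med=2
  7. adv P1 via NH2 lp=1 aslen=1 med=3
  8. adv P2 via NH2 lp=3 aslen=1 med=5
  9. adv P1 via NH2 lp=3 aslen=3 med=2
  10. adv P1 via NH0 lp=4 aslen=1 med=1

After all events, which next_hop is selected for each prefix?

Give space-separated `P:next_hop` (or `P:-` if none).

Op 1: best P0=- P1=- P2=NH1
Op 2: best P0=- P1=- P2=NH1
Op 3: best P0=- P1=NH0 P2=NH1
Op 4: best P0=- P1=NH0 P2=NH1
Op 5: best P0=- P1=NH0 P2=NH1
Op 6: best P0=- P1=NH0 P2=NH1
Op 7: best P0=- P1=NH0 P2=NH1
Op 8: best P0=- P1=NH0 P2=NH1
Op 9: best P0=- P1=NH2 P2=NH1
Op 10: best P0=- P1=NH0 P2=NH1

Answer: P0:- P1:NH0 P2:NH1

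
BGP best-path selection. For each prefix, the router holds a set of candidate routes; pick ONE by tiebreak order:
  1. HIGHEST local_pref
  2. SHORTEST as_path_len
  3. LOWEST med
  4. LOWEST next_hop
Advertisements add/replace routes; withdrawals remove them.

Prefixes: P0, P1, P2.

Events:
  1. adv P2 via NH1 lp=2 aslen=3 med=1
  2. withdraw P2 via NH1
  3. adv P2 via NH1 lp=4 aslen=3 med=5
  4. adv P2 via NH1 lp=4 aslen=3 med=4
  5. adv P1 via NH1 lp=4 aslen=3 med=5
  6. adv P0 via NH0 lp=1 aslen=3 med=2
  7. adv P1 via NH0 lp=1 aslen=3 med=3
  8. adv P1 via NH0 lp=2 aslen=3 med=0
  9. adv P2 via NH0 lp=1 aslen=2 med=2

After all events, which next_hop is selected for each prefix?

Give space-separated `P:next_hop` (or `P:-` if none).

Op 1: best P0=- P1=- P2=NH1
Op 2: best P0=- P1=- P2=-
Op 3: best P0=- P1=- P2=NH1
Op 4: best P0=- P1=- P2=NH1
Op 5: best P0=- P1=NH1 P2=NH1
Op 6: best P0=NH0 P1=NH1 P2=NH1
Op 7: best P0=NH0 P1=NH1 P2=NH1
Op 8: best P0=NH0 P1=NH1 P2=NH1
Op 9: best P0=NH0 P1=NH1 P2=NH1

Answer: P0:NH0 P1:NH1 P2:NH1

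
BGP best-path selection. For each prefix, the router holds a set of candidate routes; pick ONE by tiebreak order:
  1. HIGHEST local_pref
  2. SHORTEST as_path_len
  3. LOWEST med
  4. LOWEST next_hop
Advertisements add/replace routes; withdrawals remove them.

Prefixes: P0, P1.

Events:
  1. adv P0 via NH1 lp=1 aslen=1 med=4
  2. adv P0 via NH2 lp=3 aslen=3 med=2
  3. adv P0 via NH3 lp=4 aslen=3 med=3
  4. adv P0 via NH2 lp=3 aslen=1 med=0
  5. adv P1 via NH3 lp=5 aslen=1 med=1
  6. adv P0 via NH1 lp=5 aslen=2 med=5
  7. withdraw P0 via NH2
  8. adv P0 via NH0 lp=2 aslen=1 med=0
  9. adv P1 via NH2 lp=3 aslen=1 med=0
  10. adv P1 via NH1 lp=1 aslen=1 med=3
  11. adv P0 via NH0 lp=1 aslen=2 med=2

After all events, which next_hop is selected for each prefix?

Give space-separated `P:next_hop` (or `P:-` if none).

Op 1: best P0=NH1 P1=-
Op 2: best P0=NH2 P1=-
Op 3: best P0=NH3 P1=-
Op 4: best P0=NH3 P1=-
Op 5: best P0=NH3 P1=NH3
Op 6: best P0=NH1 P1=NH3
Op 7: best P0=NH1 P1=NH3
Op 8: best P0=NH1 P1=NH3
Op 9: best P0=NH1 P1=NH3
Op 10: best P0=NH1 P1=NH3
Op 11: best P0=NH1 P1=NH3

Answer: P0:NH1 P1:NH3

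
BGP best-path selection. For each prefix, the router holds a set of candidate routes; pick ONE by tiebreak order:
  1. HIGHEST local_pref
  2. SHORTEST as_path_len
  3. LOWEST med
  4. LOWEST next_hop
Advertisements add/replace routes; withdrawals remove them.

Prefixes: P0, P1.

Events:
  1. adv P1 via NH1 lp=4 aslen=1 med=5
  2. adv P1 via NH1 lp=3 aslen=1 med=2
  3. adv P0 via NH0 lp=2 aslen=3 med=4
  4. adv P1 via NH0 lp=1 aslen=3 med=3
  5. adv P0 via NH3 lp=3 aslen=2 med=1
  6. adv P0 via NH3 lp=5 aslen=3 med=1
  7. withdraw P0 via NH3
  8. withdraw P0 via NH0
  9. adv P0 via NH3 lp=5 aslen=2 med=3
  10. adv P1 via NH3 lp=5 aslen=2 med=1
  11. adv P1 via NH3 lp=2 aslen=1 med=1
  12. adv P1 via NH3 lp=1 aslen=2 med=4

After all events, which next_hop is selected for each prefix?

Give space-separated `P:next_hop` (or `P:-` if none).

Answer: P0:NH3 P1:NH1

Derivation:
Op 1: best P0=- P1=NH1
Op 2: best P0=- P1=NH1
Op 3: best P0=NH0 P1=NH1
Op 4: best P0=NH0 P1=NH1
Op 5: best P0=NH3 P1=NH1
Op 6: best P0=NH3 P1=NH1
Op 7: best P0=NH0 P1=NH1
Op 8: best P0=- P1=NH1
Op 9: best P0=NH3 P1=NH1
Op 10: best P0=NH3 P1=NH3
Op 11: best P0=NH3 P1=NH1
Op 12: best P0=NH3 P1=NH1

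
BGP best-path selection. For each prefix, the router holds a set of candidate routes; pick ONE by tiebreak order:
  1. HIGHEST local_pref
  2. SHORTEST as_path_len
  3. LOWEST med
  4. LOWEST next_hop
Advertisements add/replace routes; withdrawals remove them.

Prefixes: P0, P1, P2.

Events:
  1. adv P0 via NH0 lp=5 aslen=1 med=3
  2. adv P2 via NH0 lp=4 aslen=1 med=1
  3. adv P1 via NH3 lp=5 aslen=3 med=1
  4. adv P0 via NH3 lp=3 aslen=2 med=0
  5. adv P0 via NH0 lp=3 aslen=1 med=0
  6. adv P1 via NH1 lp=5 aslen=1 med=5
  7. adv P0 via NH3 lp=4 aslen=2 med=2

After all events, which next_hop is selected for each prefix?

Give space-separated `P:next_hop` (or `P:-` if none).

Answer: P0:NH3 P1:NH1 P2:NH0

Derivation:
Op 1: best P0=NH0 P1=- P2=-
Op 2: best P0=NH0 P1=- P2=NH0
Op 3: best P0=NH0 P1=NH3 P2=NH0
Op 4: best P0=NH0 P1=NH3 P2=NH0
Op 5: best P0=NH0 P1=NH3 P2=NH0
Op 6: best P0=NH0 P1=NH1 P2=NH0
Op 7: best P0=NH3 P1=NH1 P2=NH0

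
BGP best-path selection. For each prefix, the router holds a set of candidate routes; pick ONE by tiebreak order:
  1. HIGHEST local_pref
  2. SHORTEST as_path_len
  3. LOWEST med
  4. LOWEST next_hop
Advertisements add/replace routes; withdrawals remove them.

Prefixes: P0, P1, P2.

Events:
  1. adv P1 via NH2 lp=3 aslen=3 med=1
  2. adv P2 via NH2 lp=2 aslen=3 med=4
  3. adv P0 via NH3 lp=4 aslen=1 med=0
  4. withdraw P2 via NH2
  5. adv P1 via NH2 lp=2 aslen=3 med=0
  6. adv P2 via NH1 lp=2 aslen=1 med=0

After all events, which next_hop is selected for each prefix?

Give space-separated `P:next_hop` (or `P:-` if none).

Op 1: best P0=- P1=NH2 P2=-
Op 2: best P0=- P1=NH2 P2=NH2
Op 3: best P0=NH3 P1=NH2 P2=NH2
Op 4: best P0=NH3 P1=NH2 P2=-
Op 5: best P0=NH3 P1=NH2 P2=-
Op 6: best P0=NH3 P1=NH2 P2=NH1

Answer: P0:NH3 P1:NH2 P2:NH1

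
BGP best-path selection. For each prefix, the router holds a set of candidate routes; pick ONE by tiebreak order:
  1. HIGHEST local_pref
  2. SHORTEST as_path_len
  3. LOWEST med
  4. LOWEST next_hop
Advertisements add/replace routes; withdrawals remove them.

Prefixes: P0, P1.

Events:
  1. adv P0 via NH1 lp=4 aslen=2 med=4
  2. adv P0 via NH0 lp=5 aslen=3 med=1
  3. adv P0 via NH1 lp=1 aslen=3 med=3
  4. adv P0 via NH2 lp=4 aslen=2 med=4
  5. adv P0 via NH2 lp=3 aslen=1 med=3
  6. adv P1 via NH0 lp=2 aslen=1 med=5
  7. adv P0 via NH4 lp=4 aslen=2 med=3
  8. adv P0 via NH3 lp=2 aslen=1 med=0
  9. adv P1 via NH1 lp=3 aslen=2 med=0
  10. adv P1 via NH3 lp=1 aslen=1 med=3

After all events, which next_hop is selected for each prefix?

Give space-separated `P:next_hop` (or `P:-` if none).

Op 1: best P0=NH1 P1=-
Op 2: best P0=NH0 P1=-
Op 3: best P0=NH0 P1=-
Op 4: best P0=NH0 P1=-
Op 5: best P0=NH0 P1=-
Op 6: best P0=NH0 P1=NH0
Op 7: best P0=NH0 P1=NH0
Op 8: best P0=NH0 P1=NH0
Op 9: best P0=NH0 P1=NH1
Op 10: best P0=NH0 P1=NH1

Answer: P0:NH0 P1:NH1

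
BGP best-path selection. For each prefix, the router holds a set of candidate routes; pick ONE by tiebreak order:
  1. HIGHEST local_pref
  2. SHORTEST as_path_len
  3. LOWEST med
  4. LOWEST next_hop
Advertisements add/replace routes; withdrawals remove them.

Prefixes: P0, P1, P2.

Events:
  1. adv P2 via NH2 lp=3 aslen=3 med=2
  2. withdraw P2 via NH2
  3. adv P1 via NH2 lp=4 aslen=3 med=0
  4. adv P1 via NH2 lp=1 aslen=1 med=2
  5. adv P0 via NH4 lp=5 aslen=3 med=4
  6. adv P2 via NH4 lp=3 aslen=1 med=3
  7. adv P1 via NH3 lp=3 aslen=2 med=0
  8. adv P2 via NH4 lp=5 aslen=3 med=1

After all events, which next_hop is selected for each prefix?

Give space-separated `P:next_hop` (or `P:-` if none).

Answer: P0:NH4 P1:NH3 P2:NH4

Derivation:
Op 1: best P0=- P1=- P2=NH2
Op 2: best P0=- P1=- P2=-
Op 3: best P0=- P1=NH2 P2=-
Op 4: best P0=- P1=NH2 P2=-
Op 5: best P0=NH4 P1=NH2 P2=-
Op 6: best P0=NH4 P1=NH2 P2=NH4
Op 7: best P0=NH4 P1=NH3 P2=NH4
Op 8: best P0=NH4 P1=NH3 P2=NH4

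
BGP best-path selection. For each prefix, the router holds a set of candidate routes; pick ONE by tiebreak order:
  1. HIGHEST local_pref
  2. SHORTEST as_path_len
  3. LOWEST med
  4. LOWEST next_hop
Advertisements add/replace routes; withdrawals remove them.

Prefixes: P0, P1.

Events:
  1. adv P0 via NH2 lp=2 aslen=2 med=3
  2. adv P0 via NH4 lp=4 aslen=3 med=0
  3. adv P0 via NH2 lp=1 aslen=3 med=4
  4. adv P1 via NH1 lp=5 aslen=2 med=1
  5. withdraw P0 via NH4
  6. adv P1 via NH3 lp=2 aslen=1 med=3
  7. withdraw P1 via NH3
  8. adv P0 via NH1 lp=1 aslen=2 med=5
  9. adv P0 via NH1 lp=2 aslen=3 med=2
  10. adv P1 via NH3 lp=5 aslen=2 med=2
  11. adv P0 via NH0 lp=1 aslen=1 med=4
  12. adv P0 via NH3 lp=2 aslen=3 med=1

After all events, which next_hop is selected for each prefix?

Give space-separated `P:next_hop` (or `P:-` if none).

Answer: P0:NH3 P1:NH1

Derivation:
Op 1: best P0=NH2 P1=-
Op 2: best P0=NH4 P1=-
Op 3: best P0=NH4 P1=-
Op 4: best P0=NH4 P1=NH1
Op 5: best P0=NH2 P1=NH1
Op 6: best P0=NH2 P1=NH1
Op 7: best P0=NH2 P1=NH1
Op 8: best P0=NH1 P1=NH1
Op 9: best P0=NH1 P1=NH1
Op 10: best P0=NH1 P1=NH1
Op 11: best P0=NH1 P1=NH1
Op 12: best P0=NH3 P1=NH1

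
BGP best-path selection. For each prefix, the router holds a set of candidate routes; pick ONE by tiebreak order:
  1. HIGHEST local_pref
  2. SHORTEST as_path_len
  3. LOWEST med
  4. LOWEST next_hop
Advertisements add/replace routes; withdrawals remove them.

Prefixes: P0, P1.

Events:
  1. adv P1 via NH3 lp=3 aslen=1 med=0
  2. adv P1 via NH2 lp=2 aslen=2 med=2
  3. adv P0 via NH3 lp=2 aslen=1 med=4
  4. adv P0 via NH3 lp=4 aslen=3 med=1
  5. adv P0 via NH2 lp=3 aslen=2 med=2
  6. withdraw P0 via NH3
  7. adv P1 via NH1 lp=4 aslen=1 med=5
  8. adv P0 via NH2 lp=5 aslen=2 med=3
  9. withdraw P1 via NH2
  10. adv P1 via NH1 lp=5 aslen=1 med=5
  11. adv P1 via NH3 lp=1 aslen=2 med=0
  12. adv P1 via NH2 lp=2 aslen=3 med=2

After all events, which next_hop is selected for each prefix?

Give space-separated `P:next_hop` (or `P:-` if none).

Answer: P0:NH2 P1:NH1

Derivation:
Op 1: best P0=- P1=NH3
Op 2: best P0=- P1=NH3
Op 3: best P0=NH3 P1=NH3
Op 4: best P0=NH3 P1=NH3
Op 5: best P0=NH3 P1=NH3
Op 6: best P0=NH2 P1=NH3
Op 7: best P0=NH2 P1=NH1
Op 8: best P0=NH2 P1=NH1
Op 9: best P0=NH2 P1=NH1
Op 10: best P0=NH2 P1=NH1
Op 11: best P0=NH2 P1=NH1
Op 12: best P0=NH2 P1=NH1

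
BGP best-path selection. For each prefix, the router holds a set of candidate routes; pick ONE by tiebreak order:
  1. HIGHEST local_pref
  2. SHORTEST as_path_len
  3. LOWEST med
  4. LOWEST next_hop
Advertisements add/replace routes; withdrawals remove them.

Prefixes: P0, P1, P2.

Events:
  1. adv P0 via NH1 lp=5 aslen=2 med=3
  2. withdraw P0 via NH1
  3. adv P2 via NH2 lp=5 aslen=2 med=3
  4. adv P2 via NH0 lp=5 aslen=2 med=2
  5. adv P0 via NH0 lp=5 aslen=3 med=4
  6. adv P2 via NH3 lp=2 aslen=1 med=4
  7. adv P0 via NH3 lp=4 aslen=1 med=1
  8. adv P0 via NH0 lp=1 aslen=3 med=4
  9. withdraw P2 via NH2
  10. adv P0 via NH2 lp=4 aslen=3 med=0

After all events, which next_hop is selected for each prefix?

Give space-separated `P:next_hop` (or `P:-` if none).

Answer: P0:NH3 P1:- P2:NH0

Derivation:
Op 1: best P0=NH1 P1=- P2=-
Op 2: best P0=- P1=- P2=-
Op 3: best P0=- P1=- P2=NH2
Op 4: best P0=- P1=- P2=NH0
Op 5: best P0=NH0 P1=- P2=NH0
Op 6: best P0=NH0 P1=- P2=NH0
Op 7: best P0=NH0 P1=- P2=NH0
Op 8: best P0=NH3 P1=- P2=NH0
Op 9: best P0=NH3 P1=- P2=NH0
Op 10: best P0=NH3 P1=- P2=NH0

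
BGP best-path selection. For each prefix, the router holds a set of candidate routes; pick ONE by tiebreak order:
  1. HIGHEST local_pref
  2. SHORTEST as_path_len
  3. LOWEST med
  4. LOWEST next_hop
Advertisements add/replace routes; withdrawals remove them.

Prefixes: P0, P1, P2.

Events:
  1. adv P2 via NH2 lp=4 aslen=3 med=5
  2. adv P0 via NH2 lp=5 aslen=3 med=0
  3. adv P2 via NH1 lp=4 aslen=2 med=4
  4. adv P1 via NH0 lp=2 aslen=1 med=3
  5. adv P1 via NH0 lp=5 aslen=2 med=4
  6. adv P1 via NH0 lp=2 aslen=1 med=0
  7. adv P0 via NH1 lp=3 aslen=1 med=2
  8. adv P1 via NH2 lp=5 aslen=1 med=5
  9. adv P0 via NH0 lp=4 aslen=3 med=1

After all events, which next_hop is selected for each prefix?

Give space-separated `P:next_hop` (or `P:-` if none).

Answer: P0:NH2 P1:NH2 P2:NH1

Derivation:
Op 1: best P0=- P1=- P2=NH2
Op 2: best P0=NH2 P1=- P2=NH2
Op 3: best P0=NH2 P1=- P2=NH1
Op 4: best P0=NH2 P1=NH0 P2=NH1
Op 5: best P0=NH2 P1=NH0 P2=NH1
Op 6: best P0=NH2 P1=NH0 P2=NH1
Op 7: best P0=NH2 P1=NH0 P2=NH1
Op 8: best P0=NH2 P1=NH2 P2=NH1
Op 9: best P0=NH2 P1=NH2 P2=NH1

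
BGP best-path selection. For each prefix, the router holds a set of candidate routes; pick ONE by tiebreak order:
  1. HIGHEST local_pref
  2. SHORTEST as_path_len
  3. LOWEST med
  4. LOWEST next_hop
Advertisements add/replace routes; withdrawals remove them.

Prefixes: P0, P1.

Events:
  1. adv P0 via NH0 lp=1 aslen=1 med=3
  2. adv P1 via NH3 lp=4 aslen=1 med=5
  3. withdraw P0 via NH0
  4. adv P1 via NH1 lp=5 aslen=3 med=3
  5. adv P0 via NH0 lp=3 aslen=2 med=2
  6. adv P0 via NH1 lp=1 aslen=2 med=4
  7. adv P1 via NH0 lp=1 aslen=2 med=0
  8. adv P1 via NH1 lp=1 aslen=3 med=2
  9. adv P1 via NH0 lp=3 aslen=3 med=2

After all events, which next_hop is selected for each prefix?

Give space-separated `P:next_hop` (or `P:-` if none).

Op 1: best P0=NH0 P1=-
Op 2: best P0=NH0 P1=NH3
Op 3: best P0=- P1=NH3
Op 4: best P0=- P1=NH1
Op 5: best P0=NH0 P1=NH1
Op 6: best P0=NH0 P1=NH1
Op 7: best P0=NH0 P1=NH1
Op 8: best P0=NH0 P1=NH3
Op 9: best P0=NH0 P1=NH3

Answer: P0:NH0 P1:NH3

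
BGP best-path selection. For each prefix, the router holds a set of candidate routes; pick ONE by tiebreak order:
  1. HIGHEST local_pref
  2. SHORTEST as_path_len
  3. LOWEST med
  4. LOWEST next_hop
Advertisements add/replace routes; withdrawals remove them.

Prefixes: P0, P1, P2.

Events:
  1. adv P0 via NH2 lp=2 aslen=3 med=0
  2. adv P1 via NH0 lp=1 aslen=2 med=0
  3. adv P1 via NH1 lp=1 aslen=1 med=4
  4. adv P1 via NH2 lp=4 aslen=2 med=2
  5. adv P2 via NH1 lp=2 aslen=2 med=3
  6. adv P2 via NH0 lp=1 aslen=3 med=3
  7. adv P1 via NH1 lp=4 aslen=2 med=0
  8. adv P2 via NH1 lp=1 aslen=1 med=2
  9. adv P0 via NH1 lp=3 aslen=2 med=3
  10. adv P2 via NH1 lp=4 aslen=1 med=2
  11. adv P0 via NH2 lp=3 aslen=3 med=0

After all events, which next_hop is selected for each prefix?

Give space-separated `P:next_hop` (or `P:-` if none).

Op 1: best P0=NH2 P1=- P2=-
Op 2: best P0=NH2 P1=NH0 P2=-
Op 3: best P0=NH2 P1=NH1 P2=-
Op 4: best P0=NH2 P1=NH2 P2=-
Op 5: best P0=NH2 P1=NH2 P2=NH1
Op 6: best P0=NH2 P1=NH2 P2=NH1
Op 7: best P0=NH2 P1=NH1 P2=NH1
Op 8: best P0=NH2 P1=NH1 P2=NH1
Op 9: best P0=NH1 P1=NH1 P2=NH1
Op 10: best P0=NH1 P1=NH1 P2=NH1
Op 11: best P0=NH1 P1=NH1 P2=NH1

Answer: P0:NH1 P1:NH1 P2:NH1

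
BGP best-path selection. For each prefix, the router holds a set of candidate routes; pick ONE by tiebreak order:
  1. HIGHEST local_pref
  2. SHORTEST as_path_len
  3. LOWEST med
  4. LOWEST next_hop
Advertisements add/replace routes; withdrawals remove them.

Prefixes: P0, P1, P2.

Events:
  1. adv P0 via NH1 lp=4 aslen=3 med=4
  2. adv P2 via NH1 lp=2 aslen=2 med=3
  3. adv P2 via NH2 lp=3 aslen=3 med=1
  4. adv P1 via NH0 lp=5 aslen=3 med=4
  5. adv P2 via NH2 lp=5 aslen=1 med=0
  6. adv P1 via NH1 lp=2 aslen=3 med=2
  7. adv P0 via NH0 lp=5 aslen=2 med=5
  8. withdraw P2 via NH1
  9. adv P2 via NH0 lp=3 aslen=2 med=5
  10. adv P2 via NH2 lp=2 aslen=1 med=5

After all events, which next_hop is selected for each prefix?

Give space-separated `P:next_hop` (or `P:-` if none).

Op 1: best P0=NH1 P1=- P2=-
Op 2: best P0=NH1 P1=- P2=NH1
Op 3: best P0=NH1 P1=- P2=NH2
Op 4: best P0=NH1 P1=NH0 P2=NH2
Op 5: best P0=NH1 P1=NH0 P2=NH2
Op 6: best P0=NH1 P1=NH0 P2=NH2
Op 7: best P0=NH0 P1=NH0 P2=NH2
Op 8: best P0=NH0 P1=NH0 P2=NH2
Op 9: best P0=NH0 P1=NH0 P2=NH2
Op 10: best P0=NH0 P1=NH0 P2=NH0

Answer: P0:NH0 P1:NH0 P2:NH0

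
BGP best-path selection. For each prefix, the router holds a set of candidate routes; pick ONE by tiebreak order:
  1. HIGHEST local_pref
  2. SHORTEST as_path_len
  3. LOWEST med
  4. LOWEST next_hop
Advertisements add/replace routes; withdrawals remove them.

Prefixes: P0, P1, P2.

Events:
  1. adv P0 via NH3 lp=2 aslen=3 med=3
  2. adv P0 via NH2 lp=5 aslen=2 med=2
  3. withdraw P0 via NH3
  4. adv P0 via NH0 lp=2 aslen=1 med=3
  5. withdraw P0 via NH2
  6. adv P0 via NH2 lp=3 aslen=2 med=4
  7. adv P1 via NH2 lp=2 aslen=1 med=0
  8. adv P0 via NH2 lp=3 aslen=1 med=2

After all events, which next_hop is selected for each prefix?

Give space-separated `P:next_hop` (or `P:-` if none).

Op 1: best P0=NH3 P1=- P2=-
Op 2: best P0=NH2 P1=- P2=-
Op 3: best P0=NH2 P1=- P2=-
Op 4: best P0=NH2 P1=- P2=-
Op 5: best P0=NH0 P1=- P2=-
Op 6: best P0=NH2 P1=- P2=-
Op 7: best P0=NH2 P1=NH2 P2=-
Op 8: best P0=NH2 P1=NH2 P2=-

Answer: P0:NH2 P1:NH2 P2:-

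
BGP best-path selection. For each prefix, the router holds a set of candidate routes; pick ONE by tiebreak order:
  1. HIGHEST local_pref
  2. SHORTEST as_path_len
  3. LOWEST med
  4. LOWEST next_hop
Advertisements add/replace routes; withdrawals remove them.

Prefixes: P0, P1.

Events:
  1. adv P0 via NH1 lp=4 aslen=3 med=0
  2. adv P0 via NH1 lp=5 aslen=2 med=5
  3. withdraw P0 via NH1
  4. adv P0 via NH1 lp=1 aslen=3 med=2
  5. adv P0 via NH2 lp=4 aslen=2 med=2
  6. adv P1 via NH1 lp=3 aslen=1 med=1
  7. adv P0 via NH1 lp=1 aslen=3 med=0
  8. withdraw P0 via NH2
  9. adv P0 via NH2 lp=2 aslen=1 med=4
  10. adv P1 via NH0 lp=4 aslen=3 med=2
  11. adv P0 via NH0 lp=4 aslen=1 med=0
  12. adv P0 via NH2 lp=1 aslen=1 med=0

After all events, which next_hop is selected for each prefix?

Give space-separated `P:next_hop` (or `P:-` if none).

Op 1: best P0=NH1 P1=-
Op 2: best P0=NH1 P1=-
Op 3: best P0=- P1=-
Op 4: best P0=NH1 P1=-
Op 5: best P0=NH2 P1=-
Op 6: best P0=NH2 P1=NH1
Op 7: best P0=NH2 P1=NH1
Op 8: best P0=NH1 P1=NH1
Op 9: best P0=NH2 P1=NH1
Op 10: best P0=NH2 P1=NH0
Op 11: best P0=NH0 P1=NH0
Op 12: best P0=NH0 P1=NH0

Answer: P0:NH0 P1:NH0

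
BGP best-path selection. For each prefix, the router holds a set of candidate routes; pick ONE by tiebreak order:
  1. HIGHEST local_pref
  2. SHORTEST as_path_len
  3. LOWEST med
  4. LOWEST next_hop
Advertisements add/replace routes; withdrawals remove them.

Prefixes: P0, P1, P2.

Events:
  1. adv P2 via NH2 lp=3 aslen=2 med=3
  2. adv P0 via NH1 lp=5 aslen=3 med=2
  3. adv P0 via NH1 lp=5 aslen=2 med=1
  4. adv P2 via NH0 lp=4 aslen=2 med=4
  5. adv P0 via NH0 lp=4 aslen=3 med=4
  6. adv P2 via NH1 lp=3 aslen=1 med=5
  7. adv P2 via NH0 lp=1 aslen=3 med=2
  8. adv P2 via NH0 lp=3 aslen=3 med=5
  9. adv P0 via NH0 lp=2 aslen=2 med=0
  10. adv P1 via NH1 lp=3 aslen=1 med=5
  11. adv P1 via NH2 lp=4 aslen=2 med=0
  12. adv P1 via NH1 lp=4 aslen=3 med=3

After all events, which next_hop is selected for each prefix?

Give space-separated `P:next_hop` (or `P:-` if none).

Op 1: best P0=- P1=- P2=NH2
Op 2: best P0=NH1 P1=- P2=NH2
Op 3: best P0=NH1 P1=- P2=NH2
Op 4: best P0=NH1 P1=- P2=NH0
Op 5: best P0=NH1 P1=- P2=NH0
Op 6: best P0=NH1 P1=- P2=NH0
Op 7: best P0=NH1 P1=- P2=NH1
Op 8: best P0=NH1 P1=- P2=NH1
Op 9: best P0=NH1 P1=- P2=NH1
Op 10: best P0=NH1 P1=NH1 P2=NH1
Op 11: best P0=NH1 P1=NH2 P2=NH1
Op 12: best P0=NH1 P1=NH2 P2=NH1

Answer: P0:NH1 P1:NH2 P2:NH1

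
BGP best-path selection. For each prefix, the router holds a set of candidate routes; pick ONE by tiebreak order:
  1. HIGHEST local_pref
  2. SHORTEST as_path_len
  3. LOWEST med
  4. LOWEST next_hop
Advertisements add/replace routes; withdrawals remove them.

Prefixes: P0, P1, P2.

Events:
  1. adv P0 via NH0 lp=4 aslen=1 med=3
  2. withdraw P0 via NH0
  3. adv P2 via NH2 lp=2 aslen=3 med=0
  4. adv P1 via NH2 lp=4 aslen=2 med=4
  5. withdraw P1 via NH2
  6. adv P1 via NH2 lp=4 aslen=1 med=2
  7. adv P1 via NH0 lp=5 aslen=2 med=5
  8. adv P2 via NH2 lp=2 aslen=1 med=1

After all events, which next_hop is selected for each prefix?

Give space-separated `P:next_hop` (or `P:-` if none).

Answer: P0:- P1:NH0 P2:NH2

Derivation:
Op 1: best P0=NH0 P1=- P2=-
Op 2: best P0=- P1=- P2=-
Op 3: best P0=- P1=- P2=NH2
Op 4: best P0=- P1=NH2 P2=NH2
Op 5: best P0=- P1=- P2=NH2
Op 6: best P0=- P1=NH2 P2=NH2
Op 7: best P0=- P1=NH0 P2=NH2
Op 8: best P0=- P1=NH0 P2=NH2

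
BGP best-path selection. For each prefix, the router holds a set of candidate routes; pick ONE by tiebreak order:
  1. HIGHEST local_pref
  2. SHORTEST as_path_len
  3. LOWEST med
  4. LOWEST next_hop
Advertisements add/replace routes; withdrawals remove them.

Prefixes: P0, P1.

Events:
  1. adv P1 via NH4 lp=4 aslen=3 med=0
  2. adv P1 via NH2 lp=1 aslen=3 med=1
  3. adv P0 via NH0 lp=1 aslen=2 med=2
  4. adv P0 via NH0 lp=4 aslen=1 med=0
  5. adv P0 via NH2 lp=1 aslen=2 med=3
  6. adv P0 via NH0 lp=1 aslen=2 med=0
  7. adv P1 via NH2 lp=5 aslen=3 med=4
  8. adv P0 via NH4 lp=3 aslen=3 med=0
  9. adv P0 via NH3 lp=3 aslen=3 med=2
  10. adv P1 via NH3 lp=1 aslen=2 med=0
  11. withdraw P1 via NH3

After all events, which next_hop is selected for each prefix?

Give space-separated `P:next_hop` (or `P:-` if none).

Op 1: best P0=- P1=NH4
Op 2: best P0=- P1=NH4
Op 3: best P0=NH0 P1=NH4
Op 4: best P0=NH0 P1=NH4
Op 5: best P0=NH0 P1=NH4
Op 6: best P0=NH0 P1=NH4
Op 7: best P0=NH0 P1=NH2
Op 8: best P0=NH4 P1=NH2
Op 9: best P0=NH4 P1=NH2
Op 10: best P0=NH4 P1=NH2
Op 11: best P0=NH4 P1=NH2

Answer: P0:NH4 P1:NH2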